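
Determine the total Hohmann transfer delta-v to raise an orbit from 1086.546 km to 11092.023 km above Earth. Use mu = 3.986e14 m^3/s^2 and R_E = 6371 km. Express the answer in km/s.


r1 = 7457.5460 km = 7.457546e+06 m
r2 = 17463.0230 km = 1.7463023e+07 m
dv1 = sqrt(mu/r1)*(sqrt(2*r2/(r1+r2)) - 1) = 1344.0896 m/s
dv2 = sqrt(mu/r2)*(1 - sqrt(2*r1/(r1+r2))) = 1081.4973 m/s
total dv = |dv1| + |dv2| = 1344.0896 + 1081.4973 = 2425.5870 m/s = 2.4256 km/s

2.4256 km/s


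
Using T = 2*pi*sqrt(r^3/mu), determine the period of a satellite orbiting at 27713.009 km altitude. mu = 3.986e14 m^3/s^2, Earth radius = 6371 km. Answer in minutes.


r = 34084.0090 km = 3.4084009e+07 m
T = 2*pi*sqrt(r^3/mu) = 2*pi*sqrt(3.9596064e+22 / 3.986e14)
T = 62623.4844 s = 1043.7247 min

1043.7247 minutes


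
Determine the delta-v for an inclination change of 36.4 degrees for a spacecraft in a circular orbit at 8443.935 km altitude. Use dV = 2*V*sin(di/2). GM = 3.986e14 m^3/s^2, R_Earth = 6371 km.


r = 14814.9350 km = 1.4814935e+07 m
V = sqrt(mu/r) = 5187.0301 m/s
di = 36.4 deg = 0.6352998 rad
dV = 2*V*sin(di/2) = 2*5187.0301*sin(0.3176499)
dV = 3240.1813 m/s = 3.2402 km/s

3.2402 km/s


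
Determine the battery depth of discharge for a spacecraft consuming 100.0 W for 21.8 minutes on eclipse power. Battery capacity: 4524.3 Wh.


E_used = P * t / 60 = 100.0 * 21.8 / 60 = 36.3333 Wh
DOD = E_used / E_total * 100 = 36.3333 / 4524.3 * 100
DOD = 0.8030708 %

0.8031 %


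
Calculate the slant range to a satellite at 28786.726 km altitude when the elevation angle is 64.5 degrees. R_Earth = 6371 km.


h = 28786.726 km, el = 64.5 deg
d = -R_E*sin(el) + sqrt((R_E*sin(el))^2 + 2*R_E*h + h^2)
d = -6371.0000*sin(1.1257) + sqrt((6371.0000*0.9025853)^2 + 2*6371.0000*28786.726 + 28786.726^2)
d = 29300.2043 km

29300.2043 km


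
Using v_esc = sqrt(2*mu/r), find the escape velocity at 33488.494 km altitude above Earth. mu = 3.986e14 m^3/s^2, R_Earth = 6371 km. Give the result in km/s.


r = 6371.0 + 33488.494 = 39859.4940 km = 3.9859494e+07 m
v_esc = sqrt(2*mu/r) = sqrt(2*3.986e14 / 3.9859494e+07)
v_esc = 4472.1643 m/s = 4.4722 km/s

4.4722 km/s


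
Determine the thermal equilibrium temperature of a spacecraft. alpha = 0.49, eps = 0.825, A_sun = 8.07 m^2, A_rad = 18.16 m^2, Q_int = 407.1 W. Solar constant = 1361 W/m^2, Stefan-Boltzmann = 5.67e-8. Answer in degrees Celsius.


Numerator = alpha*S*A_sun + Q_int = 0.49*1361*8.07 + 407.1 = 5788.9023 W
Denominator = eps*sigma*A_rad = 0.825*5.67e-8*18.16 = 8.494794e-07 W/K^4
T^4 = 6.8146471e+09 K^4
T = 287.3167 K = 14.1667 C

14.1667 degrees Celsius


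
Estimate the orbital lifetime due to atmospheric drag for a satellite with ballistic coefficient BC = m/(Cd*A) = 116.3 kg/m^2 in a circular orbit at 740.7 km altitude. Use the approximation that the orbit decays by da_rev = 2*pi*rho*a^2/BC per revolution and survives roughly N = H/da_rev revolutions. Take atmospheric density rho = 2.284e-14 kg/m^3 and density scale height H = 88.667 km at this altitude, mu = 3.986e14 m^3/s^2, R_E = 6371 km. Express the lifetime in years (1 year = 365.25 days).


a = R_E + alt = 7111.7000 km = 7.1117e+06 m
da_rev = 2*pi*rho*a^2/BC = 2*pi*2.284e-14*(7.1117e+06)^2/116.3 = 0.0624084087 m per revolution
N = H/da_rev = 88667.0000 m / 0.0624084087 m = 1.4207541e+06 revolutions
P = 2*pi*sqrt(a^3/mu) = 5968.5847 s
lifetime = N*P = 1.4207541e+06 * 5968.5847 = 8.479891e+09 s = 98146.8863 days
years = 98146.8863 / 365.25 = 268.7115 years

268.7115 years


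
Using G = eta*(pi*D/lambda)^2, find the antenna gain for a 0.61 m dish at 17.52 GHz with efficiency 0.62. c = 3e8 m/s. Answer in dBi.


lambda = c/f = 3e8 / 1.752e+10 = 0.01712329 m
G = eta*(pi*D/lambda)^2 = 0.62*(pi*0.61/0.01712329)^2
G = 7765.6319 (linear)
G = 10*log10(7765.6319) = 38.9018 dBi

38.9018 dBi


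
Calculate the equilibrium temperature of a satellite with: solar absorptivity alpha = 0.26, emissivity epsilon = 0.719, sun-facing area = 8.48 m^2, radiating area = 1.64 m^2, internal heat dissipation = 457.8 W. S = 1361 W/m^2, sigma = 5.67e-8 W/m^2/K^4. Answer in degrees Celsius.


Numerator = alpha*S*A_sun + Q_int = 0.26*1361*8.48 + 457.8 = 3458.5328 W
Denominator = eps*sigma*A_rad = 0.719*5.67e-8*1.64 = 6.6858372e-08 W/K^4
T^4 = 5.172924e+10 K^4
T = 476.9074 K = 203.7574 C

203.7574 degrees Celsius


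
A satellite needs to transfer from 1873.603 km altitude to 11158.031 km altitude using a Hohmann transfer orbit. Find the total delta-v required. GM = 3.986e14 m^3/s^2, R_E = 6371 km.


r1 = 8244.6030 km = 8.244603e+06 m
r2 = 17529.0310 km = 1.7529031e+07 m
dv1 = sqrt(mu/r1)*(sqrt(2*r2/(r1+r2)) - 1) = 1156.2371 m/s
dv2 = sqrt(mu/r2)*(1 - sqrt(2*r1/(r1+r2))) = 954.4020 m/s
total dv = |dv1| + |dv2| = 1156.2371 + 954.4020 = 2110.6391 m/s = 2.1106 km/s

2.1106 km/s


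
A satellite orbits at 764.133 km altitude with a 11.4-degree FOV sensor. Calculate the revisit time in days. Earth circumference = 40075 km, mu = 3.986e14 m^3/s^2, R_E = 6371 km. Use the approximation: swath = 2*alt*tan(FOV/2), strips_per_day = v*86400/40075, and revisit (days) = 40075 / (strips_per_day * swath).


swath = 2*764.133*tan(0.09948377) = 152.5412 km
v = sqrt(mu/r) = 7474.2498 m/s = 7.4742 km/s
strips/day = v*86400/40075 = 7.4742*86400/40075 = 16.1142
coverage/day = strips * swath = 16.1142 * 152.5412 = 2458.0746 km
revisit = 40075 / 2458.0746 = 16.3034 days

16.3034 days


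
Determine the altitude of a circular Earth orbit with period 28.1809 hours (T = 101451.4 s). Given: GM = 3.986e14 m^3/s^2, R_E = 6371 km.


T = 101451.4 s
r = (mu*T^2/(4*pi^2))^(1/3) = (3.986e14 * 101451.4^2 / (4*pi^2))^(1/3)
r = 4.7014434e+07 m = 47014.4344 km
alt = r - R_E = 47014.4344 - 6371 = 40643.4344 km

40643.4344 km


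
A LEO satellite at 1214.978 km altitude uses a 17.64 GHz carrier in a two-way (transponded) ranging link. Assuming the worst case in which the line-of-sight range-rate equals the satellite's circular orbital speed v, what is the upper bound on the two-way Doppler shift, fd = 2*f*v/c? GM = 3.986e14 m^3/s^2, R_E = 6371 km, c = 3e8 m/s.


r = 7.585978e+06 m
v = sqrt(mu/r) = 7248.7456 m/s (worst-case radial velocity)
f = 17.64 GHz = 1.764e+10 Hz
fd = 2*f*v/c = 2*1.764e+10*7248.7456/3.0e+08
fd = 852452.4818 Hz

852452.4818 Hz


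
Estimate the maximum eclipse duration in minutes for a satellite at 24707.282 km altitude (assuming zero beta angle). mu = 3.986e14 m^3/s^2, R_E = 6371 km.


r = 31078.2820 km
T = 908.7522 min
Eclipse fraction = arcsin(R_E/r)/pi = arcsin(6371.0000/31078.2820)/pi
= arcsin(0.2049985)/pi = 0.06571894
Eclipse duration = 0.06571894 * 908.7522 = 59.7222 min

59.7222 minutes


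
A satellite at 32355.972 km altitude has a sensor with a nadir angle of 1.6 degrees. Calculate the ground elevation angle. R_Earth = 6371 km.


r = R_E + alt = 38726.9720 km
Law of sines in the satellite / Earth-center / ground-point triangle:
  sin(nadir)/R_E = sin(90 + el)/r  =>  cos(el) = (r/R_E)*sin(nadir)
cos(el) = (38726.9720 / 6371.0000) * sin(1.6 deg) = 0.1697254
el = arccos(0.1697254) = 80.2281 deg
(Earth-central angle = 90 - nadir - el = 8.1719 deg)

80.2281 degrees


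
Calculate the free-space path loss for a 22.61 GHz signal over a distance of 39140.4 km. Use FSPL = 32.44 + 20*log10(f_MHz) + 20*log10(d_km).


f = 22.61 GHz = 22610.0000 MHz
d = 39140.4 km
FSPL = 32.44 + 20*log10(22610.0000) + 20*log10(39140.4)
FSPL = 32.44 + 87.0860 + 91.8525
FSPL = 211.3785 dB

211.3785 dB


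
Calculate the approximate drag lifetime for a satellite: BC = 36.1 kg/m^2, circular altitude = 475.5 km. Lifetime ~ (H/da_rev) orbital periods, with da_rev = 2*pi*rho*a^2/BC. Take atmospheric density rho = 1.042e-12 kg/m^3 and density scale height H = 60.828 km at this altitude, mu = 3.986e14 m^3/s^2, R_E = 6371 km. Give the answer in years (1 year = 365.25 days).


a = R_E + alt = 6846.5000 km = 6.8465e+06 m
da_rev = 2*pi*rho*a^2/BC = 2*pi*1.042e-12*(6.8465e+06)^2/36.1 = 8.501149 m per revolution
N = H/da_rev = 60828.0000 m / 8.501149 m = 7155.2684 revolutions
P = 2*pi*sqrt(a^3/mu) = 5637.8581 s
lifetime = N*P = 7155.2684 * 5637.8581 = 4.0340388e+07 s = 466.9026 days
years = 466.9026 / 365.25 = 1.2783 years

1.2783 years


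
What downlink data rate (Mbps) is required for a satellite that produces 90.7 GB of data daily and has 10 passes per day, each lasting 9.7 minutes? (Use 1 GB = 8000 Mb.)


total contact time = 10 * 9.7 * 60 = 5820.0000 s
data = 90.7 GB = 725600.0000 Mb
rate = 725600.0000 / 5820.0000 = 124.6735 Mbps

124.6735 Mbps


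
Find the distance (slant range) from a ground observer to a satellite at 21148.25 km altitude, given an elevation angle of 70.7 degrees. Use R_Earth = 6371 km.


h = 21148.25 km, el = 70.7 deg
d = -R_E*sin(el) + sqrt((R_E*sin(el))^2 + 2*R_E*h + h^2)
d = -6371.0000*sin(1.2339) + sqrt((6371.0000*0.943801)^2 + 2*6371.0000*21148.25 + 21148.25^2)
d = 21425.6140 km

21425.6140 km


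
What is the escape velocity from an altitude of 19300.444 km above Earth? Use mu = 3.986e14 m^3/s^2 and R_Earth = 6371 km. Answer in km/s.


r = 6371.0 + 19300.444 = 25671.4440 km = 2.5671444e+07 m
v_esc = sqrt(2*mu/r) = sqrt(2*3.986e14 / 2.5671444e+07)
v_esc = 5572.6080 m/s = 5.5726 km/s

5.5726 km/s


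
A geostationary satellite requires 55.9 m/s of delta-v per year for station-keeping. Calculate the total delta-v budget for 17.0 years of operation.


dV = rate * years = 55.9 * 17.0
dV = 950.3000 m/s

950.3000 m/s


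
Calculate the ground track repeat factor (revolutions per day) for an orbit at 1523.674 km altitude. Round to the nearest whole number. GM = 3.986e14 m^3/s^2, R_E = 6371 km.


r = 7.894674e+06 m
T = 2*pi*sqrt(r^3/mu) = 6980.9178 s = 116.3486 min
revs/day = 1440 / 116.3486 = 12.3766
Rounded: 12 revolutions per day

12 revolutions per day


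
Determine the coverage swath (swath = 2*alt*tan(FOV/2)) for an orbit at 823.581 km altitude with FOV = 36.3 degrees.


FOV = 36.3 deg = 0.6335545 rad
swath = 2 * alt * tan(FOV/2) = 2 * 823.581 * tan(0.3167773)
swath = 2 * 823.581 * 0.3278165
swath = 539.9670 km

539.9670 km


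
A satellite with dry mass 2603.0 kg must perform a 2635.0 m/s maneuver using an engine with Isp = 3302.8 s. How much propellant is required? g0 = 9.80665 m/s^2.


ve = Isp * g0 = 3302.8 * 9.80665 = 32389.403620 m/s
mass ratio = exp(dv/ve) = exp(2635.0/32389.403620) = 1.08475458
m_prop = m_dry * (mr - 1) = 2603.0 * (1.08475458 - 1)
m_prop = 220.6162 kg

220.6162 kg


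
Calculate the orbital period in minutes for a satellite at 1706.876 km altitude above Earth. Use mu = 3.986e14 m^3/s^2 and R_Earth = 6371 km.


r = 8077.8760 km = 8.077876e+06 m
T = 2*pi*sqrt(r^3/mu) = 2*pi*sqrt(5.2709822e+20 / 3.986e14)
T = 7225.3185 s = 120.4220 min

120.4220 minutes


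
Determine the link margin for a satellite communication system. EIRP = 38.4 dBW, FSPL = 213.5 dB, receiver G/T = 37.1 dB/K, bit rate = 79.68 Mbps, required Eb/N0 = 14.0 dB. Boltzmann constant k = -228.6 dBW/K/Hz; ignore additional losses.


C/N0 = EIRP - FSPL + G/T - k = 38.4 - 213.5 + 37.1 - (-228.6)
C/N0 = 90.6000 dB-Hz
R_b = 79.68 Mbps = 7.968e+07 bps -> 10*log10(R_b) = 79.0135 dB-Hz
Eb/N0 = C/N0 - 10*log10(R_b) = 90.6000 - 79.0135 = 11.5865 dB
Margin = Eb/N0 - Eb/N0_req = 11.5865 - 14.0 = -2.4135 dB (negative margin: link does not close)

-2.4135 dB


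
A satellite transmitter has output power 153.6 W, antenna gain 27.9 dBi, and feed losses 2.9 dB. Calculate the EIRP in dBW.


Pt = 153.6 W = 21.8639 dBW
EIRP = Pt_dBW + Gt - losses = 21.8639 + 27.9 - 2.9 = 46.8639 dBW

46.8639 dBW


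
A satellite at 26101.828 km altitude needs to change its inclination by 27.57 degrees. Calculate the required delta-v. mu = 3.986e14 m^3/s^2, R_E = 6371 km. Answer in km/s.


r = 32472.8280 km = 3.2472828e+07 m
V = sqrt(mu/r) = 3503.5522 m/s
di = 27.57 deg = 0.4811873 rad
dV = 2*V*sin(di/2) = 2*3503.5522*sin(0.2405936)
dV = 1669.6473 m/s = 1.6696 km/s

1.6696 km/s


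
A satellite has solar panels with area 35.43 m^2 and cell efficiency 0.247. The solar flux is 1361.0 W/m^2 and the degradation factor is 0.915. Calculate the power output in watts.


P = area * eta * S * degradation
P = 35.43 * 0.247 * 1361.0 * 0.915
P = 10898.0131 W

10898.0131 W


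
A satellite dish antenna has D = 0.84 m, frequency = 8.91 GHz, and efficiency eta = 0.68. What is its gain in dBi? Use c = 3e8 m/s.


lambda = c/f = 3e8 / 8.91e+09 = 0.03367003 m
G = eta*(pi*D/lambda)^2 = 0.68*(pi*0.84/0.03367003)^2
G = 4177.1506 (linear)
G = 10*log10(4177.1506) = 36.2088 dBi

36.2088 dBi


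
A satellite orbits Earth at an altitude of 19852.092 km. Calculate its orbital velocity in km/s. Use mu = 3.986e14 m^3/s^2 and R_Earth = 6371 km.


r = R_E + alt = 6371.0 + 19852.092 = 26223.0920 km = 2.6223092e+07 m
v = sqrt(mu/r) = sqrt(3.986e14 / 2.6223092e+07) = 3898.7618 m/s = 3.8988 km/s

3.8988 km/s


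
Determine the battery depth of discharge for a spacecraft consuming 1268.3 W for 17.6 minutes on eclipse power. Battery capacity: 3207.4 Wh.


E_used = P * t / 60 = 1268.3 * 17.6 / 60 = 372.0347 Wh
DOD = E_used / E_total * 100 = 372.0347 / 3207.4 * 100
DOD = 11.5993 %

11.5993 %


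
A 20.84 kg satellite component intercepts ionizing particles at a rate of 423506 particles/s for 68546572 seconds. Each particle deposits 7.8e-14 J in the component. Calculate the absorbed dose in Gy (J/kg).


Total energy deposited = rate * time * E_per
  = 423506 * 68546572 * 7.8e-14 = 2.2643 J
Dose = E_total / mass = 2.2643 / 20.84
Dose = 0.1086531 Gy

0.1087 Gy


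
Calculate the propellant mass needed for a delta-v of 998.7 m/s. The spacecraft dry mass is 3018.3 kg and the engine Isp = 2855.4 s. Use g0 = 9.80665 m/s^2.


ve = Isp * g0 = 2855.4 * 9.80665 = 28001.908410 m/s
mass ratio = exp(dv/ve) = exp(998.7/28001.908410) = 1.03630907
m_prop = m_dry * (mr - 1) = 3018.3 * (1.03630907 - 1)
m_prop = 109.5917 kg

109.5917 kg


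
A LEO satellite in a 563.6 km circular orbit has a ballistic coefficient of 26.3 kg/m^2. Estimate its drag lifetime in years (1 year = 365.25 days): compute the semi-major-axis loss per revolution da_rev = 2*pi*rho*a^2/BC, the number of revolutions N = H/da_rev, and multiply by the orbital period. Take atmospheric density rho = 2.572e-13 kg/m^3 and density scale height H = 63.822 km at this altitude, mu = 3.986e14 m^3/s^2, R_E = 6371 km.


a = R_E + alt = 6934.6000 km = 6.9346e+06 m
da_rev = 2*pi*rho*a^2/BC = 2*pi*2.572e-13*(6.9346e+06)^2/26.3 = 2.954867 m per revolution
N = H/da_rev = 63822.0000 m / 2.954867 m = 21598.9428 revolutions
P = 2*pi*sqrt(a^3/mu) = 5747.0284 s
lifetime = N*P = 21598.9428 * 5747.0284 = 1.2412974e+08 s = 1436.6868 days
years = 1436.6868 / 365.25 = 3.9334 years

3.9334 years


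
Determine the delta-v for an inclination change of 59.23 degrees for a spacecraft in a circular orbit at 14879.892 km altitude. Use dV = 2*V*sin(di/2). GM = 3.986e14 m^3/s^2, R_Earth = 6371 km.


r = 21250.8920 km = 2.1250892e+07 m
V = sqrt(mu/r) = 4330.9190 m/s
di = 59.23 deg = 1.0338 rad
dV = 2*V*sin(di/2) = 2*4330.9190*sin(0.5168793)
dV = 4280.4160 m/s = 4.2804 km/s

4.2804 km/s


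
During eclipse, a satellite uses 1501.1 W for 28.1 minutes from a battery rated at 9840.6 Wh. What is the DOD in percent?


E_used = P * t / 60 = 1501.1 * 28.1 / 60 = 703.0152 Wh
DOD = E_used / E_total * 100 = 703.0152 / 9840.6 * 100
DOD = 7.1440 %

7.1440 %


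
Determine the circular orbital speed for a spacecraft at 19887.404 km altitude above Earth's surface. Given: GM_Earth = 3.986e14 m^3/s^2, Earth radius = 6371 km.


r = R_E + alt = 6371.0 + 19887.404 = 26258.4040 km = 2.6258404e+07 m
v = sqrt(mu/r) = sqrt(3.986e14 / 2.6258404e+07) = 3896.1394 m/s = 3.8961 km/s

3.8961 km/s


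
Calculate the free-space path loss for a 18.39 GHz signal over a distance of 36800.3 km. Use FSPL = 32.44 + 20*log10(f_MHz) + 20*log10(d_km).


f = 18.39 GHz = 18390.0000 MHz
d = 36800.3 km
FSPL = 32.44 + 20*log10(18390.0000) + 20*log10(36800.3)
FSPL = 32.44 + 85.2916 + 91.3170
FSPL = 209.0487 dB

209.0487 dB


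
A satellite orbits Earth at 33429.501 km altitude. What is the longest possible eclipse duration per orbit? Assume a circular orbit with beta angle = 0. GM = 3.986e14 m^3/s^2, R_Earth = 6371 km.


r = 39800.5010 km
T = 1317.0212 min
Eclipse fraction = arcsin(R_E/r)/pi = arcsin(6371.0000/39800.5010)/pi
= arcsin(0.1600734)/pi = 0.05117308
Eclipse duration = 0.05117308 * 1317.0212 = 67.3960 min

67.3960 minutes


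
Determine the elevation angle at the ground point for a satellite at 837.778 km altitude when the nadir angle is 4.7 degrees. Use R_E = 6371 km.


r = R_E + alt = 7208.7780 km
Law of sines in the satellite / Earth-center / ground-point triangle:
  sin(nadir)/R_E = sin(90 + el)/r  =>  cos(el) = (r/R_E)*sin(nadir)
cos(el) = (7208.7780 / 6371.0000) * sin(4.7 deg) = 0.09271331
el = arccos(0.09271331) = 84.6803 deg
(Earth-central angle = 90 - nadir - el = 0.6197214 deg)

84.6803 degrees


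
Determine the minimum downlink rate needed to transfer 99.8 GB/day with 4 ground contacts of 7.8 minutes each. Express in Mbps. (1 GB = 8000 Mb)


total contact time = 4 * 7.8 * 60 = 1872.0000 s
data = 99.8 GB = 798400.0000 Mb
rate = 798400.0000 / 1872.0000 = 426.4957 Mbps

426.4957 Mbps


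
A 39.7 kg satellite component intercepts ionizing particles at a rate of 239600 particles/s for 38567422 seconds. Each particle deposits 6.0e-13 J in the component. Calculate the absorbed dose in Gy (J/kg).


Total energy deposited = rate * time * E_per
  = 239600 * 38567422 * 6.0e-13 = 5.5445 J
Dose = E_total / mass = 5.5445 / 39.7
Dose = 0.1396588 Gy

0.1397 Gy


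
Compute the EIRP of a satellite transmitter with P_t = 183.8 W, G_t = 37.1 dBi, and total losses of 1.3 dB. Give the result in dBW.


Pt = 183.8 W = 22.6435 dBW
EIRP = Pt_dBW + Gt - losses = 22.6435 + 37.1 - 1.3 = 58.4435 dBW

58.4435 dBW


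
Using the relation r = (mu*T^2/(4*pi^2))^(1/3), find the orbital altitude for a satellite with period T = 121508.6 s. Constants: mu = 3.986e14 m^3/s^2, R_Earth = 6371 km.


T = 121508.6 s
r = (mu*T^2/(4*pi^2))^(1/3) = (3.986e14 * 121508.6^2 / (4*pi^2))^(1/3)
r = 5.3022947e+07 m = 53022.9472 km
alt = r - R_E = 53022.9472 - 6371 = 46651.9472 km

46651.9472 km


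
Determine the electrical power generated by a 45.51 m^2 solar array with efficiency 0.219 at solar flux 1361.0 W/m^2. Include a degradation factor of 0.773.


P = area * eta * S * degradation
P = 45.51 * 0.219 * 1361.0 * 0.773
P = 10485.4861 W

10485.4861 W


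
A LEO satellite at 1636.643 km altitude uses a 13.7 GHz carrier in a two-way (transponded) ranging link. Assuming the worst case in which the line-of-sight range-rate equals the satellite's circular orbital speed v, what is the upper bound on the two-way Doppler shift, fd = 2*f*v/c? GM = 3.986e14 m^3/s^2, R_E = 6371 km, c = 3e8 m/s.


r = 8.007643e+06 m
v = sqrt(mu/r) = 7055.3132 m/s (worst-case radial velocity)
f = 13.7 GHz = 1.37e+10 Hz
fd = 2*f*v/c = 2*1.37e+10*7055.3132/3.0e+08
fd = 644385.2692 Hz

644385.2692 Hz


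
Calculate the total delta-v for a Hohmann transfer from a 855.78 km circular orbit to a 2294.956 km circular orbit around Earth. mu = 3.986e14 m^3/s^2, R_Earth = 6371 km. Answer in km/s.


r1 = 7226.7800 km = 7.22678e+06 m
r2 = 8665.9560 km = 8.665956e+06 m
dv1 = sqrt(mu/r1)*(sqrt(2*r2/(r1+r2)) - 1) = 328.9785 m/s
dv2 = sqrt(mu/r2)*(1 - sqrt(2*r1/(r1+r2))) = 314.3615 m/s
total dv = |dv1| + |dv2| = 328.9785 + 314.3615 = 643.3400 m/s = 0.64334 km/s

0.6433 km/s


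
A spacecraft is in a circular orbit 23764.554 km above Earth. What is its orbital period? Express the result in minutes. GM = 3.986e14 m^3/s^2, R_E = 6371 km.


r = 30135.5540 km = 3.0135554e+07 m
T = 2*pi*sqrt(r^3/mu) = 2*pi*sqrt(2.7367652e+22 / 3.986e14)
T = 52063.0960 s = 867.7183 min

867.7183 minutes


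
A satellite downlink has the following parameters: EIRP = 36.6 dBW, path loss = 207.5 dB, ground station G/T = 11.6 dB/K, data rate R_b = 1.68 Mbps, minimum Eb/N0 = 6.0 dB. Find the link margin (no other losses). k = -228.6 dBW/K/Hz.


C/N0 = EIRP - FSPL + G/T - k = 36.6 - 207.5 + 11.6 - (-228.6)
C/N0 = 69.3000 dB-Hz
R_b = 1.68 Mbps = 1.68e+06 bps -> 10*log10(R_b) = 62.2531 dB-Hz
Eb/N0 = C/N0 - 10*log10(R_b) = 69.3000 - 62.2531 = 7.0469 dB
Margin = Eb/N0 - Eb/N0_req = 7.0469 - 6.0 = 1.0469 dB (link closes)

1.0469 dB


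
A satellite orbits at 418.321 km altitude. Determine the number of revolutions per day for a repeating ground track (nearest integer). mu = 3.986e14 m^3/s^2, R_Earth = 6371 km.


r = 6.789321e+06 m
T = 2*pi*sqrt(r^3/mu) = 5567.3783 s = 92.7896 min
revs/day = 1440 / 92.7896 = 15.5190
Rounded: 16 revolutions per day

16 revolutions per day


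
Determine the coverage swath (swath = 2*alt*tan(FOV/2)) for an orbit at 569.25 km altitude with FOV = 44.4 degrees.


FOV = 44.4 deg = 0.7749262 rad
swath = 2 * alt * tan(FOV/2) = 2 * 569.25 * tan(0.3874631)
swath = 2 * 569.25 * 0.4080924
swath = 464.6132 km

464.6132 km


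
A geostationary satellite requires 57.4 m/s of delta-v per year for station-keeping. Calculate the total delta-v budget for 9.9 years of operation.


dV = rate * years = 57.4 * 9.9
dV = 568.2600 m/s

568.2600 m/s


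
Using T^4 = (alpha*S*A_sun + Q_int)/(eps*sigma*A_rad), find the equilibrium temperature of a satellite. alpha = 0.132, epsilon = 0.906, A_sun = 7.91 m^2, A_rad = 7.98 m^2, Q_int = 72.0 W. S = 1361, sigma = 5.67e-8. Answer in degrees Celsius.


Numerator = alpha*S*A_sun + Q_int = 0.132*1361*7.91 + 72.0 = 1493.0473 W
Denominator = eps*sigma*A_rad = 0.906*5.67e-8*7.98 = 4.099342e-07 W/K^4
T^4 = 3.6421634e+09 K^4
T = 245.6631 K = -27.4869 C

-27.4869 degrees Celsius


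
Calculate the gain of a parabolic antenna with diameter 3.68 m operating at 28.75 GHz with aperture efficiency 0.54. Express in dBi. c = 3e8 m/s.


lambda = c/f = 3e8 / 2.875e+10 = 0.01043478 m
G = eta*(pi*D/lambda)^2 = 0.54*(pi*3.68/0.01043478)^2
G = 662860.7916 (linear)
G = 10*log10(662860.7916) = 58.2142 dBi

58.2142 dBi


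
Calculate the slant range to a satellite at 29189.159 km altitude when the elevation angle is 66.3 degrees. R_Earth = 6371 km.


h = 29189.159 km, el = 66.3 deg
d = -R_E*sin(el) + sqrt((R_E*sin(el))^2 + 2*R_E*h + h^2)
d = -6371.0000*sin(1.1572) + sqrt((6371.0000*0.9156626)^2 + 2*6371.0000*29189.159 + 29189.159^2)
d = 29634.1464 km

29634.1464 km


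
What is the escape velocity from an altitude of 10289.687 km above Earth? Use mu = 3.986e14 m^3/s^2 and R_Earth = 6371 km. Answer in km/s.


r = 6371.0 + 10289.687 = 16660.6870 km = 1.6660687e+07 m
v_esc = sqrt(2*mu/r) = sqrt(2*3.986e14 / 1.6660687e+07)
v_esc = 6917.3093 m/s = 6.9173 km/s

6.9173 km/s


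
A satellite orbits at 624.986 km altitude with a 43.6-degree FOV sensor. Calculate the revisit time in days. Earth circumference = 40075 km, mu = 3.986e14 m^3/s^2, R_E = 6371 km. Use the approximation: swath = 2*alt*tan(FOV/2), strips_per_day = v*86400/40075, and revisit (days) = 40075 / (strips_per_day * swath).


swath = 2*624.986*tan(0.3804818) = 499.9531 km
v = sqrt(mu/r) = 7548.2136 m/s = 7.5482 km/s
strips/day = v*86400/40075 = 7.5482*86400/40075 = 16.2736
coverage/day = strips * swath = 16.2736 * 499.9531 = 8136.0514 km
revisit = 40075 / 8136.0514 = 4.9256 days

4.9256 days


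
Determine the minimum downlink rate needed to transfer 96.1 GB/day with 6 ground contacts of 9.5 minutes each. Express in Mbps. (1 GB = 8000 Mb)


total contact time = 6 * 9.5 * 60 = 3420.0000 s
data = 96.1 GB = 768800.0000 Mb
rate = 768800.0000 / 3420.0000 = 224.7953 Mbps

224.7953 Mbps


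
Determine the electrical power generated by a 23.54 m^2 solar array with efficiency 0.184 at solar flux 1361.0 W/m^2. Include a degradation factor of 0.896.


P = area * eta * S * degradation
P = 23.54 * 0.184 * 1361.0 * 0.896
P = 5281.9029 W

5281.9029 W


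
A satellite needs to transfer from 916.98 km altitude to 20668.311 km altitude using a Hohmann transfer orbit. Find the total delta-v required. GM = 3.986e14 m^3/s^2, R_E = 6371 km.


r1 = 7287.9800 km = 7.28798e+06 m
r2 = 27039.3110 km = 2.7039311e+07 m
dv1 = sqrt(mu/r1)*(sqrt(2*r2/(r1+r2)) - 1) = 1886.8957 m/s
dv2 = sqrt(mu/r2)*(1 - sqrt(2*r1/(r1+r2))) = 1337.5678 m/s
total dv = |dv1| + |dv2| = 1886.8957 + 1337.5678 = 3224.4635 m/s = 3.2245 km/s

3.2245 km/s


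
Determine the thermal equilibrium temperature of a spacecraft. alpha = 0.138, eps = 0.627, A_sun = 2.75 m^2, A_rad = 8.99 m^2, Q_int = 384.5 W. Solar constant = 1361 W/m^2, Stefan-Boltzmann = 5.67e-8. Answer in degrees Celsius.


Numerator = alpha*S*A_sun + Q_int = 0.138*1361*2.75 + 384.5 = 900.9995 W
Denominator = eps*sigma*A_rad = 0.627*5.67e-8*8.99 = 3.1960259e-07 W/K^4
T^4 = 2.8191245e+09 K^4
T = 230.4245 K = -42.7255 C

-42.7255 degrees Celsius


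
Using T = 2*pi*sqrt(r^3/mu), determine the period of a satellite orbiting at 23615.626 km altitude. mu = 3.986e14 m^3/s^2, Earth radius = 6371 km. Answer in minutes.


r = 29986.6260 km = 2.9986626e+07 m
T = 2*pi*sqrt(r^3/mu) = 2*pi*sqrt(2.6963906e+22 / 3.986e14)
T = 51677.6345 s = 861.2939 min

861.2939 minutes


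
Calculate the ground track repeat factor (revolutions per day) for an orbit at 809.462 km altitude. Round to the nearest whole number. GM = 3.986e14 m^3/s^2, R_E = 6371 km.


r = 7.180462e+06 m
T = 2*pi*sqrt(r^3/mu) = 6055.3577 s = 100.9226 min
revs/day = 1440 / 100.9226 = 14.2684
Rounded: 14 revolutions per day

14 revolutions per day


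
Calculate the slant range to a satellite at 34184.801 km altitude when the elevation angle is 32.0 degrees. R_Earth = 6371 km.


h = 34184.801 km, el = 32.0 deg
d = -R_E*sin(el) + sqrt((R_E*sin(el))^2 + 2*R_E*h + h^2)
d = -6371.0000*sin(0.5585054) + sqrt((6371.0000*0.5299193)^2 + 2*6371.0000*34184.801 + 34184.801^2)
d = 36818.1814 km

36818.1814 km


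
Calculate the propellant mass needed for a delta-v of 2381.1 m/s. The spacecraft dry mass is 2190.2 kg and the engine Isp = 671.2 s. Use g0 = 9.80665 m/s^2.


ve = Isp * g0 = 671.2 * 9.80665 = 6582.223480 m/s
mass ratio = exp(dv/ve) = exp(2381.1/6582.223480) = 1.43583572
m_prop = m_dry * (mr - 1) = 2190.2 * (1.43583572 - 1)
m_prop = 954.5674 kg

954.5674 kg


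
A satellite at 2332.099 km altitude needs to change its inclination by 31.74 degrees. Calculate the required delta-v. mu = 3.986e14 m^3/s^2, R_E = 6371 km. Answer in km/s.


r = 8703.0990 km = 8.703099e+06 m
V = sqrt(mu/r) = 6767.5533 m/s
di = 31.74 deg = 0.5539675 rad
dV = 2*V*sin(di/2) = 2*6767.5533*sin(0.2769838)
dV = 3701.2509 m/s = 3.7013 km/s

3.7013 km/s


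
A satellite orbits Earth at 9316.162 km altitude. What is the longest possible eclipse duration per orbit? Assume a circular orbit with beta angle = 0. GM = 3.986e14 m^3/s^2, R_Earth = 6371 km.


r = 15687.1620 km
T = 325.8941 min
Eclipse fraction = arcsin(R_E/r)/pi = arcsin(6371.0000/15687.1620)/pi
= arcsin(0.4061283)/pi = 0.1331214
Eclipse duration = 0.1331214 * 325.8941 = 43.3835 min

43.3835 minutes


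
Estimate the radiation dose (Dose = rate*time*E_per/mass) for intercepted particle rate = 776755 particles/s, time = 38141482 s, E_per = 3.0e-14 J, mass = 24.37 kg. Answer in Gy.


Total energy deposited = rate * time * E_per
  = 776755 * 38141482 * 3.0e-14 = 0.8887976 J
Dose = E_total / mass = 0.8887976 / 24.37
Dose = 0.03647097 Gy

0.0365 Gy


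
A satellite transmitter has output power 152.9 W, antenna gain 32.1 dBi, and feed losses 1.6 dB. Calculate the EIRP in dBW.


Pt = 152.9 W = 21.8441 dBW
EIRP = Pt_dBW + Gt - losses = 21.8441 + 32.1 - 1.6 = 52.3441 dBW

52.3441 dBW


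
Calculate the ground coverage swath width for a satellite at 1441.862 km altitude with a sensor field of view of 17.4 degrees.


FOV = 17.4 deg = 0.3036873 rad
swath = 2 * alt * tan(FOV/2) = 2 * 1441.862 * tan(0.1518436)
swath = 2 * 1441.862 * 0.1530215
swath = 441.2718 km

441.2718 km


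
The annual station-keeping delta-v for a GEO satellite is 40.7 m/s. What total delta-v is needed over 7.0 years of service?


dV = rate * years = 40.7 * 7.0
dV = 284.9000 m/s

284.9000 m/s


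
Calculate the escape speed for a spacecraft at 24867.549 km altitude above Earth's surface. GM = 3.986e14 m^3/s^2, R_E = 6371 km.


r = 6371.0 + 24867.549 = 31238.5490 km = 3.1238549e+07 m
v_esc = sqrt(2*mu/r) = sqrt(2*3.986e14 / 3.1238549e+07)
v_esc = 5051.7078 m/s = 5.0517 km/s

5.0517 km/s


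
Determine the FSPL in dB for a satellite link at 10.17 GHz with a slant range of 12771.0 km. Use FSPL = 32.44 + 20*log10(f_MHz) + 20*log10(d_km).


f = 10.17 GHz = 10170.0000 MHz
d = 12771.0 km
FSPL = 32.44 + 20*log10(10170.0000) + 20*log10(12771.0)
FSPL = 32.44 + 80.1464 + 82.1245
FSPL = 194.7109 dB

194.7109 dB


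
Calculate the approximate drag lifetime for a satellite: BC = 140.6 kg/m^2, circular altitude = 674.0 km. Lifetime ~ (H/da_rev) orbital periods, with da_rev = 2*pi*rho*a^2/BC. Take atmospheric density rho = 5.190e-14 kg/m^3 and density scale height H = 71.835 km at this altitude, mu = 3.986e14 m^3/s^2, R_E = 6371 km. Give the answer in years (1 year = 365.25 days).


a = R_E + alt = 7045.0000 km = 7.045e+06 m
da_rev = 2*pi*rho*a^2/BC = 2*pi*5.190e-14*(7.045e+06)^2/140.6 = 0.115112875 m per revolution
N = H/da_rev = 71835.0000 m / 0.115112875 m = 624039.6659 revolutions
P = 2*pi*sqrt(a^3/mu) = 5884.8137 s
lifetime = N*P = 624039.6659 * 5884.8137 = 3.6723572e+09 s = 42504.1339 days
years = 42504.1339 / 365.25 = 116.3700 years

116.3700 years


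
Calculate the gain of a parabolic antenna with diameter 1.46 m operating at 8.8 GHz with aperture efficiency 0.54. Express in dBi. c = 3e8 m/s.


lambda = c/f = 3e8 / 8.8e+09 = 0.03409091 m
G = eta*(pi*D/lambda)^2 = 0.54*(pi*1.46/0.03409091)^2
G = 9775.1190 (linear)
G = 10*log10(9775.1190) = 39.9012 dBi

39.9012 dBi


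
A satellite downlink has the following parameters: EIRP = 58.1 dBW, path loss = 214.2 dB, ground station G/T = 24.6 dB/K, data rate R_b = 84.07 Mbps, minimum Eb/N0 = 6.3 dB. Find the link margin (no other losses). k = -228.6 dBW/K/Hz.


C/N0 = EIRP - FSPL + G/T - k = 58.1 - 214.2 + 24.6 - (-228.6)
C/N0 = 97.1000 dB-Hz
R_b = 84.07 Mbps = 8.407e+07 bps -> 10*log10(R_b) = 79.2464 dB-Hz
Eb/N0 = C/N0 - 10*log10(R_b) = 97.1000 - 79.2464 = 17.8536 dB
Margin = Eb/N0 - Eb/N0_req = 17.8536 - 6.3 = 11.5536 dB (link closes)

11.5536 dB


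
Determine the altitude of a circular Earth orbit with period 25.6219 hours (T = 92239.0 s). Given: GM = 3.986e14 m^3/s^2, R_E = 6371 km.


T = 92239.0 s
r = (mu*T^2/(4*pi^2))^(1/3) = (3.986e14 * 92239.0^2 / (4*pi^2))^(1/3)
r = 4.4123394e+07 m = 44123.3939 km
alt = r - R_E = 44123.3939 - 6371 = 37752.3939 km

37752.3939 km


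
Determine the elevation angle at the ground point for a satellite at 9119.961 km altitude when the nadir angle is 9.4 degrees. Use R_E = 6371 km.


r = R_E + alt = 15490.9610 km
Law of sines in the satellite / Earth-center / ground-point triangle:
  sin(nadir)/R_E = sin(90 + el)/r  =>  cos(el) = (r/R_E)*sin(nadir)
cos(el) = (15490.9610 / 6371.0000) * sin(9.4 deg) = 0.3971239
el = arccos(0.3971239) = 66.6015 deg
(Earth-central angle = 90 - nadir - el = 13.9985 deg)

66.6015 degrees


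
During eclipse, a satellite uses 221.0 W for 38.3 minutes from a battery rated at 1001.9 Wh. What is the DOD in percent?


E_used = P * t / 60 = 221.0 * 38.3 / 60 = 141.0717 Wh
DOD = E_used / E_total * 100 = 141.0717 / 1001.9 * 100
DOD = 14.0804 %

14.0804 %


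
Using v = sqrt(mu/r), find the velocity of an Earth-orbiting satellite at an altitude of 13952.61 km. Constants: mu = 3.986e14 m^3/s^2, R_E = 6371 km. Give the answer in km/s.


r = R_E + alt = 6371.0 + 13952.61 = 20323.6100 km = 2.032361e+07 m
v = sqrt(mu/r) = sqrt(3.986e14 / 2.032361e+07) = 4428.6180 m/s = 4.4286 km/s

4.4286 km/s


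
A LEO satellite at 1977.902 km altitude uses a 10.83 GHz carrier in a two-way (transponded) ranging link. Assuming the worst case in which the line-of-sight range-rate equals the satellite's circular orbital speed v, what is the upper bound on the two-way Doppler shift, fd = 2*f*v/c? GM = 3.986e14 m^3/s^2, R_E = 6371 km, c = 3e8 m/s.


r = 8.348902e+06 m
v = sqrt(mu/r) = 6909.6168 m/s (worst-case radial velocity)
f = 10.83 GHz = 1.083e+10 Hz
fd = 2*f*v/c = 2*1.083e+10*6909.6168/3.0e+08
fd = 498874.3364 Hz

498874.3364 Hz


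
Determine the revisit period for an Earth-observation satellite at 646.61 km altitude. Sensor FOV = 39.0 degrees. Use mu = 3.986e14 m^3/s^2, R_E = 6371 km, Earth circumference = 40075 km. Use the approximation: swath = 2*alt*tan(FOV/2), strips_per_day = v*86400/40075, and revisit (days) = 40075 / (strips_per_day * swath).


swath = 2*646.61*tan(0.3403392) = 457.9532 km
v = sqrt(mu/r) = 7536.5751 m/s = 7.5366 km/s
strips/day = v*86400/40075 = 7.5366*86400/40075 = 16.2485
coverage/day = strips * swath = 16.2485 * 457.9532 = 7441.0695 km
revisit = 40075 / 7441.0695 = 5.3857 days

5.3857 days


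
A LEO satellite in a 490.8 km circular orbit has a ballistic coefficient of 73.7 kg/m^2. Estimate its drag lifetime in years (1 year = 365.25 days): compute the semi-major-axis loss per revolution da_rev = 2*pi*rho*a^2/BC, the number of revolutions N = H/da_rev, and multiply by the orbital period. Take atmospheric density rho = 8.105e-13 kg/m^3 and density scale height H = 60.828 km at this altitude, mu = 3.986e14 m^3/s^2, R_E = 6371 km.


a = R_E + alt = 6861.8000 km = 6.8618e+06 m
da_rev = 2*pi*rho*a^2/BC = 2*pi*8.105e-13*(6.8618e+06)^2/73.7 = 3.253430 m per revolution
N = H/da_rev = 60828.0000 m / 3.253430 m = 18696.5737 revolutions
P = 2*pi*sqrt(a^3/mu) = 5656.7672 s
lifetime = N*P = 18696.5737 * 5656.7672 = 1.0576216e+08 s = 1224.0991 days
years = 1224.0991 / 365.25 = 3.3514 years

3.3514 years


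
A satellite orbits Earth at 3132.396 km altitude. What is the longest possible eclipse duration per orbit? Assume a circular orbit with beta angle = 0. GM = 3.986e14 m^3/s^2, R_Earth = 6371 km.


r = 9503.3960 km
T = 153.6661 min
Eclipse fraction = arcsin(R_E/r)/pi = arcsin(6371.0000/9503.3960)/pi
= arcsin(0.6703919)/pi = 0.233874
Eclipse duration = 0.233874 * 153.6661 = 35.9385 min

35.9385 minutes


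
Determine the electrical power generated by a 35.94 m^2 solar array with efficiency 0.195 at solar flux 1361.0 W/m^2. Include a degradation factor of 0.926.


P = area * eta * S * degradation
P = 35.94 * 0.195 * 1361.0 * 0.926
P = 8832.4624 W

8832.4624 W


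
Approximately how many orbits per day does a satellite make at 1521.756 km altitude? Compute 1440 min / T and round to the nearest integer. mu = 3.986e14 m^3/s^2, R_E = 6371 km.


r = 7.892756e+06 m
T = 2*pi*sqrt(r^3/mu) = 6978.3739 s = 116.3062 min
revs/day = 1440 / 116.3062 = 12.3811
Rounded: 12 revolutions per day

12 revolutions per day


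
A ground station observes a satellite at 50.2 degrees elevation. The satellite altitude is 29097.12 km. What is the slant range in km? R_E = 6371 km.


h = 29097.12 km, el = 50.2 deg
d = -R_E*sin(el) + sqrt((R_E*sin(el))^2 + 2*R_E*h + h^2)
d = -6371.0000*sin(0.8761553) + sqrt((6371.0000*0.7682835)^2 + 2*6371.0000*29097.12 + 29097.12^2)
d = 30338.1526 km

30338.1526 km


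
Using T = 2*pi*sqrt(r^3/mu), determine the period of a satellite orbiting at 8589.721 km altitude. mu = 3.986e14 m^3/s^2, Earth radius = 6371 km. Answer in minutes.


r = 14960.7210 km = 1.4960721e+07 m
T = 2*pi*sqrt(r^3/mu) = 2*pi*sqrt(3.348556e+21 / 3.986e14)
T = 18211.2605 s = 303.5210 min

303.5210 minutes


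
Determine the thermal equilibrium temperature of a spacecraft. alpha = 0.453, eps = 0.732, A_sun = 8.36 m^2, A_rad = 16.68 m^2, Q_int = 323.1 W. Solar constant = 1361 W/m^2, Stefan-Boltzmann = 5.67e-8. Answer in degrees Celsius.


Numerator = alpha*S*A_sun + Q_int = 0.453*1361*8.36 + 323.1 = 5477.3159 W
Denominator = eps*sigma*A_rad = 0.732*5.67e-8*16.68 = 6.9229339e-07 W/K^4
T^4 = 7.9118419e+09 K^4
T = 298.2424 K = 25.0924 C

25.0924 degrees Celsius


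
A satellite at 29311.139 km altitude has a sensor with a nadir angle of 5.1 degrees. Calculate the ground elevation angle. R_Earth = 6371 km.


r = R_E + alt = 35682.1390 km
Law of sines in the satellite / Earth-center / ground-point triangle:
  sin(nadir)/R_E = sin(90 + el)/r  =>  cos(el) = (r/R_E)*sin(nadir)
cos(el) = (35682.1390 / 6371.0000) * sin(5.1 deg) = 0.4978714
el = arccos(0.4978714) = 60.1407 deg
(Earth-central angle = 90 - nadir - el = 24.7593 deg)

60.1407 degrees


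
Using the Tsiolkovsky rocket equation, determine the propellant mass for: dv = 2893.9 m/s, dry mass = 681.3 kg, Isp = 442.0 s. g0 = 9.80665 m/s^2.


ve = Isp * g0 = 442.0 * 9.80665 = 4334.539300 m/s
mass ratio = exp(dv/ve) = exp(2893.9/4334.539300) = 1.94962544
m_prop = m_dry * (mr - 1) = 681.3 * (1.94962544 - 1)
m_prop = 646.9798 kg

646.9798 kg


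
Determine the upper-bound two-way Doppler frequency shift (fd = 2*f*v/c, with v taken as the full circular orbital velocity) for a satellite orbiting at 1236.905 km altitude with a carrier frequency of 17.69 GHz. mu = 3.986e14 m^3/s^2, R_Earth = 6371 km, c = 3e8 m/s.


r = 7.607905e+06 m
v = sqrt(mu/r) = 7238.2921 m/s (worst-case radial velocity)
f = 17.69 GHz = 1.769e+10 Hz
fd = 2*f*v/c = 2*1.769e+10*7238.2921/3.0e+08
fd = 853635.9184 Hz

853635.9184 Hz


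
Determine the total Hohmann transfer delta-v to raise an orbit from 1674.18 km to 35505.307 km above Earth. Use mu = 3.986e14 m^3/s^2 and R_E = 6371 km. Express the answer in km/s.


r1 = 8045.1800 km = 8.04518e+06 m
r2 = 41876.3070 km = 4.1876307e+07 m
dv1 = sqrt(mu/r1)*(sqrt(2*r2/(r1+r2)) - 1) = 2078.2543 m/s
dv2 = sqrt(mu/r2)*(1 - sqrt(2*r1/(r1+r2))) = 1333.6539 m/s
total dv = |dv1| + |dv2| = 2078.2543 + 1333.6539 = 3411.9082 m/s = 3.4119 km/s

3.4119 km/s


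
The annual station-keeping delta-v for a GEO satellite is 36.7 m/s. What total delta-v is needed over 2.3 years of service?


dV = rate * years = 36.7 * 2.3
dV = 84.4100 m/s

84.4100 m/s


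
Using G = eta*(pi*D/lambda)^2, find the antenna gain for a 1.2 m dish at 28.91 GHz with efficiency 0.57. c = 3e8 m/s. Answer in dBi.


lambda = c/f = 3e8 / 2.891e+10 = 0.01037703 m
G = eta*(pi*D/lambda)^2 = 0.57*(pi*1.2/0.01037703)^2
G = 75229.9489 (linear)
G = 10*log10(75229.9489) = 48.7639 dBi

48.7639 dBi


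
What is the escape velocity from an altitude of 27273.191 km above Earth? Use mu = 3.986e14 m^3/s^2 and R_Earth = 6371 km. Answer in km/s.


r = 6371.0 + 27273.191 = 33644.1910 km = 3.3644191e+07 m
v_esc = sqrt(2*mu/r) = sqrt(2*3.986e14 / 3.3644191e+07)
v_esc = 4867.7538 m/s = 4.8678 km/s

4.8678 km/s


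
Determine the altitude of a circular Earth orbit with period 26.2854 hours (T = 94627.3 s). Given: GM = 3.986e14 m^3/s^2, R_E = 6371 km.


T = 94627.3 s
r = (mu*T^2/(4*pi^2))^(1/3) = (3.986e14 * 94627.3^2 / (4*pi^2))^(1/3)
r = 4.4881788e+07 m = 44881.7882 km
alt = r - R_E = 44881.7882 - 6371 = 38510.7882 km

38510.7882 km


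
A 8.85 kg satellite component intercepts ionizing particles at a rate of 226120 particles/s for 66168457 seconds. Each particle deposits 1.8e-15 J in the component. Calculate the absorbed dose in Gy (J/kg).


Total energy deposited = rate * time * E_per
  = 226120 * 66168457 * 1.8e-15 = 0.02693162 J
Dose = E_total / mass = 0.02693162 / 8.85
Dose = 0.003043121 Gy

0.0030 Gy


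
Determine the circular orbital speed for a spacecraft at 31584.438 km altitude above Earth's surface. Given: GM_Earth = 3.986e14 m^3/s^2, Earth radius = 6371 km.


r = R_E + alt = 6371.0 + 31584.438 = 37955.4380 km = 3.7955438e+07 m
v = sqrt(mu/r) = sqrt(3.986e14 / 3.7955438e+07) = 3240.6464 m/s = 3.2406 km/s

3.2406 km/s


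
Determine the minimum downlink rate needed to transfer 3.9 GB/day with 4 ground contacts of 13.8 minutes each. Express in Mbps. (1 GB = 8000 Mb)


total contact time = 4 * 13.8 * 60 = 3312.0000 s
data = 3.9 GB = 31200.0000 Mb
rate = 31200.0000 / 3312.0000 = 9.4203 Mbps

9.4203 Mbps


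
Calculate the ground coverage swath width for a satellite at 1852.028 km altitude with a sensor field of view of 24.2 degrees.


FOV = 24.2 deg = 0.4223697 rad
swath = 2 * alt * tan(FOV/2) = 2 * 1852.028 * tan(0.2111848)
swath = 2 * 1852.028 * 0.2143814
swath = 794.0808 km

794.0808 km
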